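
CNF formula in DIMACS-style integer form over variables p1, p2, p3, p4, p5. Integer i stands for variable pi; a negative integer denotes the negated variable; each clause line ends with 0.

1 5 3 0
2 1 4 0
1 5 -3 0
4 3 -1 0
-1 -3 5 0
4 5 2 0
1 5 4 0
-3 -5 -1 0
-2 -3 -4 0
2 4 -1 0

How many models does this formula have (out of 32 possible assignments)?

Split on p1, then p3.
  p1=1, p3=1: a clause becomes empty — 0.
  p1=1, p3=0: remaining (p2,p4,p5) ∈ {(0,1,0); (0,1,1); (1,1,0); (1,1,1)} — 4.
  p1=0, p3=1: remaining (p2,p4,p5) ∈ {(0,1,1); (1,0,1)} — 2.
  p1=0, p3=0: remaining (p2,p4,p5) ∈ {(0,1,1); (1,0,1); (1,1,1)} — 3.
Total: 0 + 4 + 2 + 3 = 9.

9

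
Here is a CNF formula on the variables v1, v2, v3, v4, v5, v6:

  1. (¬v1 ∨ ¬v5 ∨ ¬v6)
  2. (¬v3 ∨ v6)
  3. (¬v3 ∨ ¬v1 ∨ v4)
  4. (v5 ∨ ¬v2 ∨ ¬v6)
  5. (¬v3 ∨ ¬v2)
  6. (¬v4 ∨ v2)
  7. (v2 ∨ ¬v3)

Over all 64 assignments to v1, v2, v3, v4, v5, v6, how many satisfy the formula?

Split on v2, then v3.
  v2=1, v3=1: a clause becomes empty — 0.
  v2=1, v3=0: v4 free; 5 ways for (v1,v5,v6) × 2^1 = 10.
  v2=0, v3=1: a clause becomes empty — 0.
  v2=0, v3=0: 7 of the 16 assignments to (v1,v4,v5,v6) work.
Total: 0 + 10 + 0 + 7 = 17.

17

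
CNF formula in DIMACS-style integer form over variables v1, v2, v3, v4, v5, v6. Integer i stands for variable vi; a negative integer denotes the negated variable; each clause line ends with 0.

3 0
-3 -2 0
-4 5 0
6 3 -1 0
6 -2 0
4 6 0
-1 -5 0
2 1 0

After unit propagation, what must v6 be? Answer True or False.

True

(v3) is a unit clause: v3 = True.
(¬v3 ∨ ¬v2): since v3 = True, the clause reduces to (¬v2). v2 = False.
In (v2 ∨ v1), v2 is now false; v1 must hold, so v1 = True.
(¬v5 ∨ ¬v1) with v1 = True leaves only ¬v5, so v5 = False.
(¬v4 ∨ v5): since v5 = False, the clause reduces to (¬v4). v4 = False.
(v4 ∨ v6): since v4 = False, the clause reduces to (v6). v6 = True.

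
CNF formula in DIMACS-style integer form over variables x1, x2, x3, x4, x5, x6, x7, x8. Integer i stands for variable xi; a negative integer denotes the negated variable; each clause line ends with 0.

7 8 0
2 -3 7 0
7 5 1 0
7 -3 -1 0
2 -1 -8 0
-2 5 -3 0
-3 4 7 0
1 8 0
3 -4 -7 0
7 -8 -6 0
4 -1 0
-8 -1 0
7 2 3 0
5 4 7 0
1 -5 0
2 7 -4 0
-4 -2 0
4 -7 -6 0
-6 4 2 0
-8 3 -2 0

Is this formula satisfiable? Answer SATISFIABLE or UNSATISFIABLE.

Set x1 = False and propagate.
  then x8 is forced to True.
  then x5 is forced to False.
  then x7 is forced to True.
For the remaining variables, x2 = False, x3 = True, x4 = True, x6 = True works.
Every clause has at least one true literal under this assignment.
So x1=False, x2=False, x3=True, x4=True, x5=False, x6=True, x7=True, x8=True is a satisfying assignment.

SATISFIABLE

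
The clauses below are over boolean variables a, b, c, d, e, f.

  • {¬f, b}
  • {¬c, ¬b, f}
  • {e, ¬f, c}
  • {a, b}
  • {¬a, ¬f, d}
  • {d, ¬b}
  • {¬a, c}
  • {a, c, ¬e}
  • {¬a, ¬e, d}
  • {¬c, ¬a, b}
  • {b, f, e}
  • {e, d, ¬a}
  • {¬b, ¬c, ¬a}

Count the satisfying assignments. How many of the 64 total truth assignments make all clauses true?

3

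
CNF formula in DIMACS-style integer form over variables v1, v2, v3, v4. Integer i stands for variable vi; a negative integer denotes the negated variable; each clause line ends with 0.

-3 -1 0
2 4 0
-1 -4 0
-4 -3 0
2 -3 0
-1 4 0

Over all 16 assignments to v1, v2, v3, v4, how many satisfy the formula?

4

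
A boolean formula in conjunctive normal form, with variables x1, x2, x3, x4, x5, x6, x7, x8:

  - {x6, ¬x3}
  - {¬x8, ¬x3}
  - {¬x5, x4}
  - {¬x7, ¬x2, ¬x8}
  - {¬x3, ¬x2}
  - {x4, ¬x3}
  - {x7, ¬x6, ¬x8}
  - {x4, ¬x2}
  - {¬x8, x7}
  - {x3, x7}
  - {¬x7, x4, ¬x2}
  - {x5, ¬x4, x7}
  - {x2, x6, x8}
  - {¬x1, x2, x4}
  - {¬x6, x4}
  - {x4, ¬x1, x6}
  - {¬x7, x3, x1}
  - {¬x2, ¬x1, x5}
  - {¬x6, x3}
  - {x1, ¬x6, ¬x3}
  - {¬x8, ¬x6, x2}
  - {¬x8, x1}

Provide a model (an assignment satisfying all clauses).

x1 = T  x2 = T  x3 = F  x4 = T  x5 = T  x6 = F  x7 = T  x8 = F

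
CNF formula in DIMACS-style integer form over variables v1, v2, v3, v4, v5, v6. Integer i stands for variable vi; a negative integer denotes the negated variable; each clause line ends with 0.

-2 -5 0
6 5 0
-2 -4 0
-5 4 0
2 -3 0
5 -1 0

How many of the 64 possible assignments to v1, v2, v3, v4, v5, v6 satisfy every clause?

8

The models are:
  v1=0 v2=0 v3=0 v4=0 v5=0 v6=1
  v1=0 v2=0 v3=0 v4=1 v5=0 v6=1
  v1=0 v2=0 v3=0 v4=1 v5=1 v6=0
  v1=0 v2=0 v3=0 v4=1 v5=1 v6=1
  v1=0 v2=1 v3=0 v4=0 v5=0 v6=1
  v1=0 v2=1 v3=1 v4=0 v5=0 v6=1
  v1=1 v2=0 v3=0 v4=1 v5=1 v6=0
  v1=1 v2=0 v3=0 v4=1 v5=1 v6=1
Count: 8.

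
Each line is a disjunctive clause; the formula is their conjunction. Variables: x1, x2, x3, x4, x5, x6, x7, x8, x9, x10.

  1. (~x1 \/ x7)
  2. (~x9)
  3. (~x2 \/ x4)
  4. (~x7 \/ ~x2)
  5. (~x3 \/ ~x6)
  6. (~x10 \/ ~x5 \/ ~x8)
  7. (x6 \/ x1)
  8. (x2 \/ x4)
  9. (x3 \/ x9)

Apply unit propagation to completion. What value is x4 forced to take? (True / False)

(~x9) stands alone — x9 = False.
(x9 \/ x3): since x9 = False, the clause reduces to (x3). x3 = True.
In (~x6 \/ ~x3), ~x3 is now false; ~x6 must hold, so x6 = False.
(x6 \/ x1) with x6 = False leaves only x1, so x1 = True.
In (~x1 \/ x7), ~x1 is now false; x7 must hold, so x7 = True.
In (~x2 \/ ~x7), ~x7 is now false; ~x2 must hold, so x2 = False.
From (x2 \/ x4) and x2 = False: x4 = True.

True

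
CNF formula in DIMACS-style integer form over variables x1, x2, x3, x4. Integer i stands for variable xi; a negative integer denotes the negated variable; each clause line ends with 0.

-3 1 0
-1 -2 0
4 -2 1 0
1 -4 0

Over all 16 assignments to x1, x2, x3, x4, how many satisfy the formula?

Satisfying assignments:
  x1=0 x2=0 x3=0 x4=0
  x1=1 x2=0 x3=0 x4=0
  x1=1 x2=0 x3=0 x4=1
  x1=1 x2=0 x3=1 x4=0
  x1=1 x2=0 x3=1 x4=1
That's 5 in total.

5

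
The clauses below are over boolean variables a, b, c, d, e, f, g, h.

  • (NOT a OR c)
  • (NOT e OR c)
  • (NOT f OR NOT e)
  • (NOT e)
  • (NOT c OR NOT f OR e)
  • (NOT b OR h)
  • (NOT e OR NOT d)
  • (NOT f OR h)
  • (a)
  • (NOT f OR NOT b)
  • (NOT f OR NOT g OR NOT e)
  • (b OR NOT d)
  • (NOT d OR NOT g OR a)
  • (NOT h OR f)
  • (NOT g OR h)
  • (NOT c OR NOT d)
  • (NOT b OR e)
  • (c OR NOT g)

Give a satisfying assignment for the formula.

a=True, b=False, c=True, d=False, e=False, f=False, g=False, h=False

Unit propagation: (NOT e) forces e = False.
(a) is a unit clause, so a = True.
The clause (c) is unit: c must be True.
Unit propagation: (NOT f) forces f = False.
(NOT h) is a unit clause, so h = False.
Unit propagation: (NOT b) forces b = False.
(NOT d) is a unit clause, so d = False.
(NOT g) is a unit clause, so g = False.
Every clause has at least one true literal under this assignment.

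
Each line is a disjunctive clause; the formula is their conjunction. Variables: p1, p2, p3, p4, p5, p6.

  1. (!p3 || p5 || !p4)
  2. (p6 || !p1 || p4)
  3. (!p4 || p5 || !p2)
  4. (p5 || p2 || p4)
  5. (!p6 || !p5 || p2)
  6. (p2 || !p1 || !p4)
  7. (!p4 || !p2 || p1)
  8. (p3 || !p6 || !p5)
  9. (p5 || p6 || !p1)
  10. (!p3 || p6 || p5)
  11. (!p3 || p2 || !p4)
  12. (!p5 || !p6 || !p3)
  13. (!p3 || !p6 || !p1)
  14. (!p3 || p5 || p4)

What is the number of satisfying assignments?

Split on p5, then p4.
  p5=1, p4=1: remaining (p1,p2,p3,p6) ∈ {(0,0,0,0); (1,1,0,0); (1,1,1,0)} — 3.
  p5=1, p4=0: remaining (p1,p2,p3,p6) ∈ {(0,0,0,0); (0,0,1,0); (0,1,0,0); (0,1,1,0)} — 4.
  p5=0, p4=1: remaining (p1,p2,p3,p6) ∈ {(0,0,0,0); (0,0,0,1)} — 2.
  p5=0, p4=0: remaining (p1,p2,p3,p6) ∈ {(0,1,0,0); (0,1,0,1); (1,1,0,1)} — 3.
Total: 3 + 4 + 2 + 3 = 12.

12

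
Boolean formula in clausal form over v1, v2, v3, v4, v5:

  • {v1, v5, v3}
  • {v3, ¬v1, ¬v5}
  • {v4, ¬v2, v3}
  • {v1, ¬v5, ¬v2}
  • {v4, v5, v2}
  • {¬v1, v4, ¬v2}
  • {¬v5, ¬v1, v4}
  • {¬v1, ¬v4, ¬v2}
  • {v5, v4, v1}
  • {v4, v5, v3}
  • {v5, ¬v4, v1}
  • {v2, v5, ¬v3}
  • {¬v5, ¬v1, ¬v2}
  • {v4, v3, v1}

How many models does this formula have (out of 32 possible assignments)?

5

The models are:
  v1=0 v2=0 v3=0 v4=1 v5=1
  v1=0 v2=0 v3=1 v4=0 v5=1
  v1=0 v2=0 v3=1 v4=1 v5=1
  v1=1 v2=0 v3=0 v4=1 v5=0
  v1=1 v2=0 v3=1 v4=1 v5=1
Count: 5.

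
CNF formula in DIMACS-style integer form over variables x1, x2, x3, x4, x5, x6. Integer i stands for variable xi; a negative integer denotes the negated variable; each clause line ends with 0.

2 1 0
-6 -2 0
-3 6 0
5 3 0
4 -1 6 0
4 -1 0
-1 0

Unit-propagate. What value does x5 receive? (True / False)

(¬x1) is a unit clause: x1 = False.
In (x1 ∨ x2), x1 is now false; x2 must hold, so x2 = True.
In (¬x6 ∨ ¬x2), ¬x2 is now false; ¬x6 must hold, so x6 = False.
In (x6 ∨ ¬x3), x6 is now false; ¬x3 must hold, so x3 = False.
From (x5 ∨ x3) and x3 = False: x5 = True.

True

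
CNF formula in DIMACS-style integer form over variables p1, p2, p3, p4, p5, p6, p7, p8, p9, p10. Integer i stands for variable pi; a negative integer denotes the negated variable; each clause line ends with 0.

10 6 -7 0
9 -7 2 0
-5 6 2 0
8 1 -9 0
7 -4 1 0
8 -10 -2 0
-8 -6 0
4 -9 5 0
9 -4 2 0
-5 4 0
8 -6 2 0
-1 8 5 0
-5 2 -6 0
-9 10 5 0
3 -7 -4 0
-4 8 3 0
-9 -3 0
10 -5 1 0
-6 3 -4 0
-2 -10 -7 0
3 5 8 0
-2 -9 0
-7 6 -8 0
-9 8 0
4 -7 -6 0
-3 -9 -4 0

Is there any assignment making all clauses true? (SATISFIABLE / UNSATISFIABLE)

SATISFIABLE

Set p1 = True and propagate.
Branch on p2: take p2 = False.
Try p3 = True.
  then p9 is forced to False.
  then p7 is forced to False.
  then p4 is forced to False.
  then p5 is forced to False.
  then p8 is forced to True.
  then p6 is forced to False.
p10 is now unconstrained; take p10 = True.
Every clause has at least one true literal under this assignment.
So p1 = True  p2 = False  p3 = True  p4 = False  p5 = False  p6 = False  p7 = False  p8 = True  p9 = False  p10 = True is a satisfying assignment.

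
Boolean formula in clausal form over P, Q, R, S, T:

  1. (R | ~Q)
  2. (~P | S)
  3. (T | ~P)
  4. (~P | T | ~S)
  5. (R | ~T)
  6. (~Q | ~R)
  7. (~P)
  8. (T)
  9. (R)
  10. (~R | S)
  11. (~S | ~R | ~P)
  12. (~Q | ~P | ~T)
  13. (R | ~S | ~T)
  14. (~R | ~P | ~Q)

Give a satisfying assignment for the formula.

P=0, Q=0, R=1, S=1, T=1

Check each clause:
  1. (~Q | R) — R is true.
  2. (~P | S) — S is true.
  3. (T | ~P) — T is true.
  4. (~S | T | ~P) — T is true.
  5. (~T | R) — R is true.
  6. (~Q | ~R) — ~Q is true.
  7. (~P) — ~P is true.
  8. (T) — T is true.
  9. (R) — R is true.
  10. (S | ~R) — S is true.
  11. (~S | ~P | ~R) — ~P is true.
  12. (~T | ~P | ~Q) — ~P is true.
  13. (R | ~S | ~T) — R is true.
  14. (~R | ~P | ~Q) — ~Q is true.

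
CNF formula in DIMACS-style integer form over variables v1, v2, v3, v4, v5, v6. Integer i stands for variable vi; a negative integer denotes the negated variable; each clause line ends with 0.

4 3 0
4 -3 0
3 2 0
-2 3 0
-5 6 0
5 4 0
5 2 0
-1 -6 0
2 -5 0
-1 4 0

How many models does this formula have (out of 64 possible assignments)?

4

Satisfying assignments:
  v1=F v2=T v3=T v4=T v5=F v6=F
  v1=F v2=T v3=T v4=T v5=F v6=T
  v1=F v2=T v3=T v4=T v5=T v6=T
  v1=T v2=T v3=T v4=T v5=F v6=F
Count: 4.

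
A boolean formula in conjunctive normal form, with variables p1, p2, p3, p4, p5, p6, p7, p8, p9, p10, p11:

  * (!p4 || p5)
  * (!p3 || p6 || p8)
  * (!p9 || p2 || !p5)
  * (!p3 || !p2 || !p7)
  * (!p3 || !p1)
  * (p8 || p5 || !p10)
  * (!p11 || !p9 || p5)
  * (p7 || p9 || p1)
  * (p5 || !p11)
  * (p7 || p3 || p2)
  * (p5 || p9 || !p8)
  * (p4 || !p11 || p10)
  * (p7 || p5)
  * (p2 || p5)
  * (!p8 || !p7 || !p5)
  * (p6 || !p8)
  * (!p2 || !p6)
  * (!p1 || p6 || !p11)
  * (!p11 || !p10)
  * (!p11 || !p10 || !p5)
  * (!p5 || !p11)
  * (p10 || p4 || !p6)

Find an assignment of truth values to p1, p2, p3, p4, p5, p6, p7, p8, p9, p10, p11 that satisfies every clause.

p11 occurs only negated in the remaining clauses — set p11 = False.
Try p1 = True.
  then p3 is forced to False.
Try p2 = True.
  then p6 is forced to False.
  then p8 is forced to False.
Try p4 = False.
For the remaining variables, p5 = True, p7 = False, p9 = False, p10 = False works.

p1=True, p2=True, p3=False, p4=False, p5=True, p6=False, p7=False, p8=False, p9=False, p10=False, p11=False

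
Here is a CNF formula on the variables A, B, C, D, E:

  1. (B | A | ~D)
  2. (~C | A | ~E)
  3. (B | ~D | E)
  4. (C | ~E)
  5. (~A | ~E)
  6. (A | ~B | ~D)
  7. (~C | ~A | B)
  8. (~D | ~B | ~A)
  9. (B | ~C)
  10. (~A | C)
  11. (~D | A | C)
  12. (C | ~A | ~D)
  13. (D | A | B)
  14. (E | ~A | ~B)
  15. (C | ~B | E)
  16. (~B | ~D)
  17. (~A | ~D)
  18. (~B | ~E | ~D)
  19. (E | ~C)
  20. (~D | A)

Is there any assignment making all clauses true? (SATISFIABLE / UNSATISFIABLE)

UNSATISFIABLE

A = True:
  propagation gives E=False, C=True; an empty clause results — contradiction.
A = False:
  C = True:
    propagation gives E=False; an empty clause results — contradiction.
  C = False:
    propagation gives E=False; an empty clause results — contradiction.
Every branch closes, so no satisfying assignment exists.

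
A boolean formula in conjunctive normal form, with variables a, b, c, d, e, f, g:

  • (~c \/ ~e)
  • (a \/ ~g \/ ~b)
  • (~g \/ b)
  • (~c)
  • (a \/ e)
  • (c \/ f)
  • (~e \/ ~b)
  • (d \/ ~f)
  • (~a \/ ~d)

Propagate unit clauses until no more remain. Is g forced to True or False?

Unit clause (~c) sets c = False.
(c \/ f): since c = False, the clause reduces to (f). f = True.
(~f \/ d) with f = True leaves only d, so d = True.
(~a \/ ~d): since d = True, the clause reduces to (~a). a = False.
(e \/ a): since a = False, the clause reduces to (e). e = True.
(~b \/ ~e) with e = True leaves only ~b, so b = False.
(~g \/ b) with b = False leaves only ~g, so g = False.

False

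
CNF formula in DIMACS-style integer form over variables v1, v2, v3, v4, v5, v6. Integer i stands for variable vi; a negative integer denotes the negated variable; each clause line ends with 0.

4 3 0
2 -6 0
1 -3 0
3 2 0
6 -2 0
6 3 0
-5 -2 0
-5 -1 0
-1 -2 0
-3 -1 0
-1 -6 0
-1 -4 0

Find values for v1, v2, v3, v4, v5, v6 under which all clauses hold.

v1=False, v2=True, v3=False, v4=True, v5=False, v6=True

v5 occurs only negated in the remaining clauses — set v5 = False.
Try v1 = False.
  then v3 is forced to False.
  then v4 is forced to True.
  then v2 is forced to True.
  then v6 is forced to True.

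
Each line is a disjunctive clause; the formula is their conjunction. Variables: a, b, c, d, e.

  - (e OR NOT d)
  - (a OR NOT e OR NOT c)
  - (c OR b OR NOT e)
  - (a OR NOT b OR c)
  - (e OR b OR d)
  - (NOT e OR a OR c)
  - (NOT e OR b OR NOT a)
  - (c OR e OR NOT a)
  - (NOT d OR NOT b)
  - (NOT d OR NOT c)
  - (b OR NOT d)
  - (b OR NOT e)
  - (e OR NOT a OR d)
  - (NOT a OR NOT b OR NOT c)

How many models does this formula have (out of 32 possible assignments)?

2

Satisfying assignments:
  a=F b=T c=T d=F e=F
  a=T b=T c=F d=F e=T
Count: 2.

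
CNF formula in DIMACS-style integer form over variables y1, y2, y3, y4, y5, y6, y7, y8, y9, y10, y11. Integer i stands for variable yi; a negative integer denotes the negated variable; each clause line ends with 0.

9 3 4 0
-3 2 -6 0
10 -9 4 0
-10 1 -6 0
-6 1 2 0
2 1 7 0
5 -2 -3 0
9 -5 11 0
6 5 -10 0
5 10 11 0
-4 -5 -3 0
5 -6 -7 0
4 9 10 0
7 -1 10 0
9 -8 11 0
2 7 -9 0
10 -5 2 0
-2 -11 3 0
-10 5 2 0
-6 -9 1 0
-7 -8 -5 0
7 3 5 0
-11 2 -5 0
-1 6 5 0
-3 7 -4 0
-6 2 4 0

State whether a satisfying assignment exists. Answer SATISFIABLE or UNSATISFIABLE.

SATISFIABLE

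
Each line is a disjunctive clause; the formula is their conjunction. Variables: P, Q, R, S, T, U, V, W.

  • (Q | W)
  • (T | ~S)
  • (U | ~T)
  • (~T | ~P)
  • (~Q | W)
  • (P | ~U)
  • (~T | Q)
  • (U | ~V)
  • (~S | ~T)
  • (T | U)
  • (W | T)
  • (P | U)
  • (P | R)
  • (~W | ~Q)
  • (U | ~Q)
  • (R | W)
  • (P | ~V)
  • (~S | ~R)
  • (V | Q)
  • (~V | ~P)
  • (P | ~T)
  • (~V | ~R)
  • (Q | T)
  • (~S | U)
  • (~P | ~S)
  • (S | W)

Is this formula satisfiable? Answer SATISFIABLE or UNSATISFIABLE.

UNSATISFIABLE

T = True:
  propagation gives U=True, P=False; an empty clause results — contradiction.
T = False:
  propagation gives S=False, U=True, P=True, W=True; an empty clause results — contradiction.
Every branch closes, so no satisfying assignment exists.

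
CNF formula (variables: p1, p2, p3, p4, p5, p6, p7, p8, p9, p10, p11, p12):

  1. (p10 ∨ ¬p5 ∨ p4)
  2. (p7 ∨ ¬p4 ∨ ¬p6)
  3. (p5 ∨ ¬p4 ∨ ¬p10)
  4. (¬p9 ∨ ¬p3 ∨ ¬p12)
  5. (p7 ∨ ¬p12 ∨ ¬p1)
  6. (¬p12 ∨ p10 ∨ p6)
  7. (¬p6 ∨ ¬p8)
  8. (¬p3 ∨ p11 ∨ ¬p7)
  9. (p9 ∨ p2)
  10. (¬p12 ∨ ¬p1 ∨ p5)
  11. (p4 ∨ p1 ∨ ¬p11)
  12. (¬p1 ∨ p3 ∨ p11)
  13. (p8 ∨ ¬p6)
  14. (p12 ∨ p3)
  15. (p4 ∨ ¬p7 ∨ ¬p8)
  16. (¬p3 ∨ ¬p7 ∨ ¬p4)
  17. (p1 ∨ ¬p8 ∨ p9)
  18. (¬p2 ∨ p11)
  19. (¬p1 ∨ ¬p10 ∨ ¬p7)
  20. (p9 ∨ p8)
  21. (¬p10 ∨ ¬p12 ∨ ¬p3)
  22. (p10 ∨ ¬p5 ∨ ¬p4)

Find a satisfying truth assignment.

p1=False  p2=False  p3=True  p4=True  p5=False  p6=False  p7=False  p8=False  p9=True  p10=False  p11=True  p12=False

Branch on p1: take p1 = False.
The remaining clauses are satisfied by p2 = False, p3 = True, p4 = True, p5 = False, p6 = False, p7 = False, p8 = False, p9 = True, p10 = False, p11 = True, p12 = False.
Check each clause:
  1. (p4 ∨ ¬p5 ∨ p10) — ¬p5 is true.
  2. (¬p4 ∨ ¬p6 ∨ p7) — ¬p6 is true.
  3. (¬p10 ∨ ¬p4 ∨ p5) — ¬p10 is true.
  4. (¬p9 ∨ ¬p3 ∨ ¬p12) — ¬p12 is true.
  5. (¬p12 ∨ ¬p1 ∨ p7) — ¬p12 is true.
  6. (p6 ∨ ¬p12 ∨ p10) — ¬p12 is true.
  7. (¬p6 ∨ ¬p8) — ¬p8 is true.
  8. (¬p3 ∨ ¬p7 ∨ p11) — ¬p7 is true.
  9. (p2 ∨ p9) — p9 is true.
  10. (¬p1 ∨ p5 ∨ ¬p12) — ¬p12 is true.
  11. (p1 ∨ ¬p11 ∨ p4) — p4 is true.
  12. (p11 ∨ ¬p1 ∨ p3) — p11 is true.
  13. (¬p6 ∨ p8) — ¬p6 is true.
  14. (p3 ∨ p12) — p3 is true.
  15. (¬p8 ∨ p4 ∨ ¬p7) — ¬p8 is true.
  16. (¬p3 ∨ ¬p4 ∨ ¬p7) — ¬p7 is true.
  17. (p9 ∨ p1 ∨ ¬p8) — ¬p8 is true.
  18. (p11 ∨ ¬p2) — p11 is true.
  19. (¬p7 ∨ ¬p1 ∨ ¬p10) — ¬p7 is true.
  20. (p9 ∨ p8) — p9 is true.
  21. (¬p12 ∨ ¬p10 ∨ ¬p3) — ¬p12 is true.
  22. (p10 ∨ ¬p5 ∨ ¬p4) — ¬p5 is true.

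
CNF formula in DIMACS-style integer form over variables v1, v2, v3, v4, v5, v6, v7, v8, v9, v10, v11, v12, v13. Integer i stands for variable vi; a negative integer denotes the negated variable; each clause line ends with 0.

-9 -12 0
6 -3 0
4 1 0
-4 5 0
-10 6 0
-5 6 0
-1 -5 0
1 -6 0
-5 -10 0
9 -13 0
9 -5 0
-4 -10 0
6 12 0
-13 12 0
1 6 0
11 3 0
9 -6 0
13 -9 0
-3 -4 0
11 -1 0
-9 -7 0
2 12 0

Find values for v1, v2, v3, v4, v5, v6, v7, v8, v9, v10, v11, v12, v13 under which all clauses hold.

v1=1, v2=1, v3=0, v4=0, v5=0, v6=0, v7=1, v8=0, v9=0, v10=0, v11=1, v12=1, v13=0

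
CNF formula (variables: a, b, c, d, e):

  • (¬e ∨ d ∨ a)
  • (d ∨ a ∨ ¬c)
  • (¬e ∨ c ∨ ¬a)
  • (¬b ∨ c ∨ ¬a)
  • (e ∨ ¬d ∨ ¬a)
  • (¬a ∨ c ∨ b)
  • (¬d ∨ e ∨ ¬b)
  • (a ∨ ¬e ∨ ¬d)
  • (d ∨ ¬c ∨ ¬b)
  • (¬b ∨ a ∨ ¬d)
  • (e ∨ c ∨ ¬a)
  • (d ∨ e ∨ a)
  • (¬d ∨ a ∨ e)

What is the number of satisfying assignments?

4

Satisfying assignments:
  a=1 b=0 c=1 d=0 e=0
  a=1 b=0 c=1 d=0 e=1
  a=1 b=0 c=1 d=1 e=1
  a=1 b=1 c=1 d=1 e=1
Count: 4.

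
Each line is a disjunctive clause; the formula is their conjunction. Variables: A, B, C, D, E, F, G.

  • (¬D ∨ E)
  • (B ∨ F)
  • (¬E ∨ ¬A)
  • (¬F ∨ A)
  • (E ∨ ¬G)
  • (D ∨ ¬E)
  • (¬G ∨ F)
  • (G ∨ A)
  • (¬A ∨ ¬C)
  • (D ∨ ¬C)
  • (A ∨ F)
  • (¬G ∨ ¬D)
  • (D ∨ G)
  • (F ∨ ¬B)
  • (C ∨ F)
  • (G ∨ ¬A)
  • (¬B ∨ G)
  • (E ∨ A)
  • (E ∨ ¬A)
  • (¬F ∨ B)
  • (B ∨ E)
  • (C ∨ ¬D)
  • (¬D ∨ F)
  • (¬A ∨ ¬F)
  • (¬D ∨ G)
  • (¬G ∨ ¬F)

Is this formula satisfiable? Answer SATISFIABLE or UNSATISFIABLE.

F = True:
  propagation gives A=True; an empty clause results — contradiction.
F = False:
  propagation gives B=True; an empty clause results — contradiction.
Every branch closes, so no satisfying assignment exists.

UNSATISFIABLE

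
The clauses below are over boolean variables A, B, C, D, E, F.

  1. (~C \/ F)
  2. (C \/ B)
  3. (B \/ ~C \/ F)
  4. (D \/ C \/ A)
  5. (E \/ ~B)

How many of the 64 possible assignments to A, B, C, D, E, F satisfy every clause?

Case analysis on C and B:
  C=1, B=1: remaining (A,D,E,F) ∈ {(0,0,1,1); (0,1,1,1); (1,0,1,1); (1,1,1,1)} — 4.
  C=1, B=0: forces F=1; A, D, E free → 2^3 = 8.
  C=0, B=1: F free; 3 ways for (A,D,E) × 2^1 = 6.
  C=0, B=0: a clause becomes empty — 0.
Total: 4 + 8 + 6 + 0 = 18.

18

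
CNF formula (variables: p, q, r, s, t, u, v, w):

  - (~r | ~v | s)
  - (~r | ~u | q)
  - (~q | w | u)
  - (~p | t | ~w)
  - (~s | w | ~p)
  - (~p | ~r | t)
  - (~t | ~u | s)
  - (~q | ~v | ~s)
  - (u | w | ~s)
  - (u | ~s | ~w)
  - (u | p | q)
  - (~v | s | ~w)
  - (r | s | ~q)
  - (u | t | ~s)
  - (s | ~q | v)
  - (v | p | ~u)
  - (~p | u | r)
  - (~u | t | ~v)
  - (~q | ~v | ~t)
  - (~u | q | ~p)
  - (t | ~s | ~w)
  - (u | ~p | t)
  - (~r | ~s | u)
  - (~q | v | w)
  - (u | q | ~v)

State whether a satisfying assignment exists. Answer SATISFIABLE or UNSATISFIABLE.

SATISFIABLE

Try p = True.
The remaining clauses are satisfied by q = False, r = True, s = False, t = True, u = False, v = False, w = True.
So p=True, q=False, r=True, s=False, t=True, u=False, v=False, w=True is a satisfying assignment.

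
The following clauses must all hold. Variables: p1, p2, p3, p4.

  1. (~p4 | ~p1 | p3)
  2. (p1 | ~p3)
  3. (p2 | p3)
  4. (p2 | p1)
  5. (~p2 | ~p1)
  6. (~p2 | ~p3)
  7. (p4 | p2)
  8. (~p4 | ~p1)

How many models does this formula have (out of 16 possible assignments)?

2

The models are:
  p1=0 p2=1 p3=0 p4=0
  p1=0 p2=1 p3=0 p4=1
Count: 2.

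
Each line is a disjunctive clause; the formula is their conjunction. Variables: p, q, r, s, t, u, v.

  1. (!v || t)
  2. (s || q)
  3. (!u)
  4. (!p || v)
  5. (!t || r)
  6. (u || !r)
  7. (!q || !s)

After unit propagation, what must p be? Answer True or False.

False

Unit clause (!u) sets u = False.
From (u || !r) and u = False: r = False.
From (r || !t) and r = False: t = False.
(t || !v) with t = False leaves only !v, so v = False.
In (!p || v), v is now false; !p must hold, so p = False.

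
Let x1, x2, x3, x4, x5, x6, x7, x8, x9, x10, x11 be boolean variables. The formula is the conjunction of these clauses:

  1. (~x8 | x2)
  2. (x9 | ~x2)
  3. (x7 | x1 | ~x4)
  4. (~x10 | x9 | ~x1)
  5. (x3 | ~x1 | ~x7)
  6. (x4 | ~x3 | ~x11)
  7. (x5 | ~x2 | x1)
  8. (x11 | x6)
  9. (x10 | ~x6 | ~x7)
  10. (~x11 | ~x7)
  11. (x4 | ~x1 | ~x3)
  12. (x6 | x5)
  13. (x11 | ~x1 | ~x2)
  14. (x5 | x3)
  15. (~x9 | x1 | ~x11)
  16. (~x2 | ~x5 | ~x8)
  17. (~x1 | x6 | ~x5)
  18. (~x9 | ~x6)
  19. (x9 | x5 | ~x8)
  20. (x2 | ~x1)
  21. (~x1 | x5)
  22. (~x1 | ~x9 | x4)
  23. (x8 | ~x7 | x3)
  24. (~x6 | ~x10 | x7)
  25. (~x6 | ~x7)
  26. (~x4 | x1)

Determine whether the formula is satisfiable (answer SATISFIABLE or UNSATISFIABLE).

Branch on x1: take x1 = False.
  then x4 is forced to False.
Set x2 = False and propagate.
  then x8 is forced to False.
For the remaining variables, x3 = False, x5 = True, x6 = True, x7 = False, x9 = False, x10 = False, x11 = True works.
Every clause has at least one true literal under this assignment.
So x1=0, x2=0, x3=0, x4=0, x5=1, x6=1, x7=0, x8=0, x9=0, x10=0, x11=1 is a satisfying assignment.

SATISFIABLE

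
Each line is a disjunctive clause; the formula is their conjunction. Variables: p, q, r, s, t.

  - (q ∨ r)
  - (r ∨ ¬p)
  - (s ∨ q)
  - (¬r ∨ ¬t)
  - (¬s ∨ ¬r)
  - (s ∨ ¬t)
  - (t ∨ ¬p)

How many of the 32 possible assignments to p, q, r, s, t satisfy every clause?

Satisfying assignments:
  p=F q=T r=F s=F t=F
  p=F q=T r=F s=T t=F
  p=F q=T r=F s=T t=T
  p=F q=T r=T s=F t=F
Count: 4.

4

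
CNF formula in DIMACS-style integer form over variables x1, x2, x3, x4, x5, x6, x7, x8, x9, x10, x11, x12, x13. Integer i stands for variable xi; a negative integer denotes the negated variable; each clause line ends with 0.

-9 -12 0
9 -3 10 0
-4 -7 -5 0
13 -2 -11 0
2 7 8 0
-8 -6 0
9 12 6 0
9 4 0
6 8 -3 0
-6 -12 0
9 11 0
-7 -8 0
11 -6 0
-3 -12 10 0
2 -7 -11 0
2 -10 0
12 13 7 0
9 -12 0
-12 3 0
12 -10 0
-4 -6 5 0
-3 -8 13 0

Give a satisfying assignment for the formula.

x13 occurs only positively in the remaining clauses — set x13 = True.
Try x2 = False.
  then x10 is forced to False.
Try x3 = False.
  then x12 is forced to False.
The remaining clauses are satisfied by x1 = True, x4 = True, x5 = True, x6 = False, x7 = False, x8 = True, x9 = True, x11 = True.
Every clause has at least one true literal under this assignment.
Check each clause:
  1. (~x9 \/ ~x12) — ~x12 is true.
  2. (x9 \/ x10 \/ ~x3) — x9 is true.
  3. (~x4 \/ ~x7 \/ ~x5) — ~x7 is true.
  4. (~x11 \/ x13 \/ ~x2) — x13 is true.
  5. (x7 \/ x2 \/ x8) — x8 is true.
  6. (~x6 \/ ~x8) — ~x6 is true.
  7. (x6 \/ x12 \/ x9) — x9 is true.
  8. (x9 \/ x4) — x9 is true.
  9. (x8 \/ ~x3 \/ x6) — x8 is true.
  10. (~x12 \/ ~x6) — ~x6 is true.
  11. (x9 \/ x11) — x9 is true.
  12. (~x7 \/ ~x8) — ~x7 is true.
  13. (~x6 \/ x11) — ~x6 is true.
  14. (x10 \/ ~x3 \/ ~x12) — ~x12 is true.
  15. (~x11 \/ ~x7 \/ x2) — ~x7 is true.
  16. (x2 \/ ~x10) — ~x10 is true.
  17. (x7 \/ x13 \/ x12) — x13 is true.
  18. (~x12 \/ x9) — x9 is true.
  19. (~x12 \/ x3) — ~x12 is true.
  20. (~x10 \/ x12) — ~x10 is true.
  21. (~x4 \/ ~x6 \/ x5) — ~x6 is true.
  22. (x13 \/ ~x3 \/ ~x8) — x13 is true.

x1=T  x2=F  x3=F  x4=T  x5=T  x6=F  x7=F  x8=T  x9=T  x10=F  x11=T  x12=F  x13=T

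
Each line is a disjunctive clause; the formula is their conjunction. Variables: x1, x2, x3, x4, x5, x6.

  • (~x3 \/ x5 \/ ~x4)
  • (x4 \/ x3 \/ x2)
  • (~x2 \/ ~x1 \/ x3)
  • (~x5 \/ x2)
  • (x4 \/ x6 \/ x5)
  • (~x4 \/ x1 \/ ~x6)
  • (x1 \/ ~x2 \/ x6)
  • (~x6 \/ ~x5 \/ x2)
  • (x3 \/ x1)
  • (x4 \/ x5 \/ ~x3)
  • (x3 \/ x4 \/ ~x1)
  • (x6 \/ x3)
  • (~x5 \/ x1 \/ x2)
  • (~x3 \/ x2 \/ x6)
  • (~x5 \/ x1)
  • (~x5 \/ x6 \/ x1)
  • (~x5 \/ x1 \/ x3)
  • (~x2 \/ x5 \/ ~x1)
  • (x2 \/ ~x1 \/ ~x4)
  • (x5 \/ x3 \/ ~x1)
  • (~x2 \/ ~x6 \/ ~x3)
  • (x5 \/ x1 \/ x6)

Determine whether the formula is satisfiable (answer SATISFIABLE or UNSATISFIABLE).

SATISFIABLE

Try x1 = True.
Set x2 = True and propagate.
  then x3 is forced to True.
  then x5 is forced to True.
  then x6 is forced to False.
x4 is now unconstrained; take x4 = False.
So x1 = T, x2 = T, x3 = T, x4 = F, x5 = T, x6 = F is a satisfying assignment.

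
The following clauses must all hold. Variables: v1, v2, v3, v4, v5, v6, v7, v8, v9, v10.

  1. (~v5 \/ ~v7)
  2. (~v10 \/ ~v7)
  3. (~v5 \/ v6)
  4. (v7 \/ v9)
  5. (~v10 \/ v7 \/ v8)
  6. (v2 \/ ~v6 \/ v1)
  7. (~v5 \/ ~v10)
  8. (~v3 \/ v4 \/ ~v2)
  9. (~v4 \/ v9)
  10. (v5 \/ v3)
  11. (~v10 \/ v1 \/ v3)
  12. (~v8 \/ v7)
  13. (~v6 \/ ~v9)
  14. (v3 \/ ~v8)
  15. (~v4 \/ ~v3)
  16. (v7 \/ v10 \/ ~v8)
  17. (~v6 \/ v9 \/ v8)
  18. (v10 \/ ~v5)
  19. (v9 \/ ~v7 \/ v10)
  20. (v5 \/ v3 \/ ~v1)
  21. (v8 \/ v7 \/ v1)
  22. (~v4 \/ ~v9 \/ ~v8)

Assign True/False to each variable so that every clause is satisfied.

v1=T, v2=F, v3=T, v4=F, v5=F, v6=F, v7=T, v8=F, v9=T, v10=F

Check each clause:
  1. (~v5 \/ ~v7) — ~v5 is true.
  2. (~v10 \/ ~v7) — ~v10 is true.
  3. (~v5 \/ v6) — ~v5 is true.
  4. (v7 \/ v9) — v9 is true.
  5. (v7 \/ v8 \/ ~v10) — ~v10 is true.
  6. (~v6 \/ v1 \/ v2) — v1 is true.
  7. (~v5 \/ ~v10) — ~v5 is true.
  8. (~v2 \/ v4 \/ ~v3) — ~v2 is true.
  9. (~v4 \/ v9) — v9 is true.
  10. (v3 \/ v5) — v3 is true.
  11. (v3 \/ v1 \/ ~v10) — v1 is true.
  12. (v7 \/ ~v8) — ~v8 is true.
  13. (~v6 \/ ~v9) — ~v6 is true.
  14. (~v8 \/ v3) — ~v8 is true.
  15. (~v4 \/ ~v3) — ~v4 is true.
  16. (v7 \/ v10 \/ ~v8) — ~v8 is true.
  17. (v9 \/ v8 \/ ~v6) — v9 is true.
  18. (v10 \/ ~v5) — ~v5 is true.
  19. (~v7 \/ v10 \/ v9) — v9 is true.
  20. (v5 \/ v3 \/ ~v1) — v3 is true.
  21. (v1 \/ v7 \/ v8) — v1 is true.
  22. (~v9 \/ ~v8 \/ ~v4) — ~v8 is true.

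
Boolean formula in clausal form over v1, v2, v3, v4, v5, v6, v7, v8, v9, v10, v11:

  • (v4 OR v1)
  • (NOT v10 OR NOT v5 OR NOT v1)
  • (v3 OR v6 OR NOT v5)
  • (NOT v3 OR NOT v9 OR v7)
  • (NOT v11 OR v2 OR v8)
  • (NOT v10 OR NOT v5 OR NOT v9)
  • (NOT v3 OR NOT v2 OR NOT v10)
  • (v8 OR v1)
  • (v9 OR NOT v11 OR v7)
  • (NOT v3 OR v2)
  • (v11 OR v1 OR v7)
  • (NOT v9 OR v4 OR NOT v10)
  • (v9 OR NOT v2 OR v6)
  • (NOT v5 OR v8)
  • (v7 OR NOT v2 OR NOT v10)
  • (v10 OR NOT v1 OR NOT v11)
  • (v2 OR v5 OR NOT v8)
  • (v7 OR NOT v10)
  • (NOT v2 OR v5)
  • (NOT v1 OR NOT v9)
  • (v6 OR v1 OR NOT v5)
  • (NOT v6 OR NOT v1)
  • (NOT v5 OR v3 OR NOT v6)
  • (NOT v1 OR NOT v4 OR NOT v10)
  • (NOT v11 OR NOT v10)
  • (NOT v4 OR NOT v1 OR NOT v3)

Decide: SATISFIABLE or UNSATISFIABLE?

SATISFIABLE

Try v1 = True.
  then v9 is forced to False.
  then v6 is forced to False.
  then v2 is forced to False.
  then v3 is forced to False.
  then v5 is forced to False.
  then v8 is forced to False.
  then v11 is forced to False.
Set v4 = False and propagate.
The remaining clauses are satisfied by v7 = False, v10 = False.
So v1 = T, v2 = F, v3 = F, v4 = F, v5 = F, v6 = F, v7 = F, v8 = F, v9 = F, v10 = F, v11 = F is a satisfying assignment.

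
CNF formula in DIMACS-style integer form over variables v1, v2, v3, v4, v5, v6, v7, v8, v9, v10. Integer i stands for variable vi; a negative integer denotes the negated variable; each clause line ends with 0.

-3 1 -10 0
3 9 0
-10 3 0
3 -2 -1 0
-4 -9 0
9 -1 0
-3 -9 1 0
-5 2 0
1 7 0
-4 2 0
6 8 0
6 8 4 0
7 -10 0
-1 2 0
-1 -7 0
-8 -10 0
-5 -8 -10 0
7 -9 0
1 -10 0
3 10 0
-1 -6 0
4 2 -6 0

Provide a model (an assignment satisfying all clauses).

v1 = False  v2 = True  v3 = True  v4 = True  v5 = False  v6 = True  v7 = True  v8 = False  v9 = False  v10 = False

v5 occurs only negated in the remaining clauses — set v5 = False.
Branch on v1: take v1 = False.
  then v7 is forced to True.
  then v10 is forced to False.
  then v3 is forced to True.
  then v9 is forced to False.
Try v2 = True.
The remaining clauses are satisfied by v4 = True, v6 = True, v8 = False.
Every clause has at least one true literal under this assignment.
Check each clause:
  1. {¬v3, v1, ¬v10} — ¬v10 is true.
  2. {v9, v3} — v3 is true.
  3. {v3, ¬v10} — v3 is true.
  4. {v3, ¬v2, ¬v1} — v3 is true.
  5. {¬v4, ¬v9} — ¬v9 is true.
  6. {¬v1, v9} — ¬v1 is true.
  7. {¬v9, v1, ¬v3} — ¬v9 is true.
  8. {¬v5, v2} — v2 is true.
  9. {v1, v7} — v7 is true.
  10. {v2, ¬v4} — v2 is true.
  11. {v6, v8} — v6 is true.
  12. {v4, v8, v6} — v4 is true.
  13. {¬v10, v7} — ¬v10 is true.
  14. {¬v1, v2} — v2 is true.
  15. {¬v7, ¬v1} — ¬v1 is true.
  16. {¬v10, ¬v8} — ¬v8 is true.
  17. {¬v8, ¬v10, ¬v5} — ¬v8 is true.
  18. {¬v9, v7} — ¬v9 is true.
  19. {v1, ¬v10} — ¬v10 is true.
  20. {v10, v3} — v3 is true.
  21. {¬v6, ¬v1} — ¬v1 is true.
  22. {v4, ¬v6, v2} — v2 is true.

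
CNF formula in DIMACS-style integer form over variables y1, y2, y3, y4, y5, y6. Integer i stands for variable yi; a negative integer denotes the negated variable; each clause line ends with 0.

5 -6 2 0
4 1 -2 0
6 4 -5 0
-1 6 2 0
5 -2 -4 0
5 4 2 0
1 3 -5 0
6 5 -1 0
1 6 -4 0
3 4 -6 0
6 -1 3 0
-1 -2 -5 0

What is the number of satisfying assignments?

7

The models are:
  y1=0 y2=0 y3=1 y4=0 y5=1 y6=1
  y1=0 y2=0 y3=1 y4=1 y5=1 y6=1
  y1=0 y2=1 y3=1 y4=1 y5=1 y6=1
  y1=1 y2=0 y3=0 y4=1 y5=1 y6=1
  y1=1 y2=0 y3=1 y4=0 y5=1 y6=1
  y1=1 y2=0 y3=1 y4=1 y5=1 y6=1
  y1=1 y2=1 y3=1 y4=0 y5=0 y6=1
Count: 7.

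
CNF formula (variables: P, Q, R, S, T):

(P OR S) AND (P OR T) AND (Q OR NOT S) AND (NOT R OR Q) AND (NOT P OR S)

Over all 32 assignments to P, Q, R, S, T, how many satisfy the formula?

6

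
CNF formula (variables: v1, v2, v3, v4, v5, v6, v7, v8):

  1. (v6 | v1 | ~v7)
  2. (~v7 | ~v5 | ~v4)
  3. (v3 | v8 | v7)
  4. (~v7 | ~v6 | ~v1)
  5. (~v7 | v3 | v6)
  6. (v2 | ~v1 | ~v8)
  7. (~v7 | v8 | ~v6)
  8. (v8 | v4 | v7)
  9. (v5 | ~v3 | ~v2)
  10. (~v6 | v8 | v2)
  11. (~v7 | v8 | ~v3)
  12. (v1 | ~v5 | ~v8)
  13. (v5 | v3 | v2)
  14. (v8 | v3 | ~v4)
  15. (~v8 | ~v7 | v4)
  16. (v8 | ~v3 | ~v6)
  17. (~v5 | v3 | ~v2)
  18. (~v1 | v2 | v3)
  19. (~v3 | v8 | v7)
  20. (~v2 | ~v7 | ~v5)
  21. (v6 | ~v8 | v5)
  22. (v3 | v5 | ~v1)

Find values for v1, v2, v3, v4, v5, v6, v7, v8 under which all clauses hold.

Try v1 = True.
Try v2 = True.
For the remaining variables, v3 = True, v4 = True, v5 = True, v6 = True, v7 = False, v8 = True works.

v1=T, v2=T, v3=T, v4=T, v5=T, v6=T, v7=F, v8=T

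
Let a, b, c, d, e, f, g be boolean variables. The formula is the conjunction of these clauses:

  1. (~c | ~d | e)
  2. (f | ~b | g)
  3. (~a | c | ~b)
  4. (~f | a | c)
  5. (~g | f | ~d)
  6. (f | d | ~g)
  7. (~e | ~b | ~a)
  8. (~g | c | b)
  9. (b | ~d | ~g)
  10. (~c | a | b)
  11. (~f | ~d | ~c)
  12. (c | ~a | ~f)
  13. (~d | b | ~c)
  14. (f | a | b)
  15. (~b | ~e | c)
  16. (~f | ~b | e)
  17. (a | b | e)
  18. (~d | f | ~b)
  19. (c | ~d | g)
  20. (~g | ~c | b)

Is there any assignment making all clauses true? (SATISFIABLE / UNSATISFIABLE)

Try a = True.
For the remaining variables, b = False, c = False, d = False, e = False, f = False, g = False works.
So a = 1, b = 0, c = 0, d = 0, e = 0, f = 0, g = 0 is a satisfying assignment.

SATISFIABLE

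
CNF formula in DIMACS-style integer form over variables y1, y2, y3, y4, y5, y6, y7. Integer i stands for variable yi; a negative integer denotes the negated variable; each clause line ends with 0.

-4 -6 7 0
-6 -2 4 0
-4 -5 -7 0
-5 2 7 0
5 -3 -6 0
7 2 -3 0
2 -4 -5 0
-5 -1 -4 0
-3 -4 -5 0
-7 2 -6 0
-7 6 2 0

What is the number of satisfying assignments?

Split on y2, then y4.
  y2=1, y4=1: 11 of the 32 assignments to (y1,y3,y5,y6,y7) work.
  y2=1, y4=0: forces y6=0; y1, y3, y5, y7 free → 2^4 = 16.
  y2=0, y4=1: remaining (y1,y3,y5,y6,y7) ∈ {(0,0,0,0,0); (1,0,0,0,0)} — 2.
  y2=0, y4=0: remaining (y1,y3,y5,y6,y7) ∈ {(0,0,0,0,0); (0,0,0,1,0); (1,0,0,0,0); (1,0,0,1,0)} — 4.
Total: 11 + 16 + 2 + 4 = 33.

33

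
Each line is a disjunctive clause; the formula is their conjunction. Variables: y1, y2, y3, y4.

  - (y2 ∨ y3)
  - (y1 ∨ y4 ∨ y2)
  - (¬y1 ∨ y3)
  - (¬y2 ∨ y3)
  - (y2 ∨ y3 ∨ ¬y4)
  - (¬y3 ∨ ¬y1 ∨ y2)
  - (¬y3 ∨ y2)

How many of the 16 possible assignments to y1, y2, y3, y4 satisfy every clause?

4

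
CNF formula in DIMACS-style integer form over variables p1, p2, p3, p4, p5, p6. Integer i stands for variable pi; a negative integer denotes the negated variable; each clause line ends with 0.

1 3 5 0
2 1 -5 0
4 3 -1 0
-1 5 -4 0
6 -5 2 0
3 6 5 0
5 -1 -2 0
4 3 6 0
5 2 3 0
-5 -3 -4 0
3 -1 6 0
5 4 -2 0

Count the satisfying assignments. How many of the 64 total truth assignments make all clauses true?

18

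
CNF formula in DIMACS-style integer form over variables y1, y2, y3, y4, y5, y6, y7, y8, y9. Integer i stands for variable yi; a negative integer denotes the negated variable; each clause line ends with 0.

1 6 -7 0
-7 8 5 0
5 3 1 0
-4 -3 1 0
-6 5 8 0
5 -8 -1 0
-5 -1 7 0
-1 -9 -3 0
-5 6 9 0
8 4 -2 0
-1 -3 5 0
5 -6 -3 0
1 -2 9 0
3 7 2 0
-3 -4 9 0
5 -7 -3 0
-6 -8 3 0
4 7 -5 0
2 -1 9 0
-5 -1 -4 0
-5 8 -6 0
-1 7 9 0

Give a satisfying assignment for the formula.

Try y1 = True.
For the remaining variables, y2 = True, y3 = True, y4 = False, y5 = True, y6 = True, y7 = True, y8 = True, y9 = False works.
Every clause has at least one true literal under this assignment.

y1=T, y2=T, y3=T, y4=F, y5=T, y6=T, y7=T, y8=T, y9=F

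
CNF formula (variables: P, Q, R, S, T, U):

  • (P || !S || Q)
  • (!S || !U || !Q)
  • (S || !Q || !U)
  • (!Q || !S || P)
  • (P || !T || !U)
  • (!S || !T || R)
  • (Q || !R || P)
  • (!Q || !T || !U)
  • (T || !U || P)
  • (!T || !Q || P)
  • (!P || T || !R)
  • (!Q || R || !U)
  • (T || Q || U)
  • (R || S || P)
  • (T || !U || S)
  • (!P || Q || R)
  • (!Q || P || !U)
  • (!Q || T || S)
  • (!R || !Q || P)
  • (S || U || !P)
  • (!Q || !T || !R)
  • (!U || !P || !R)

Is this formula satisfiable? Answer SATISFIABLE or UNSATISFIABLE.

SATISFIABLE

Branch on P: take P = True.
Try Q = True.
The remaining clauses are satisfied by R = False, S = True, T = False, U = False.
So P=True, Q=True, R=False, S=True, T=False, U=False is a satisfying assignment.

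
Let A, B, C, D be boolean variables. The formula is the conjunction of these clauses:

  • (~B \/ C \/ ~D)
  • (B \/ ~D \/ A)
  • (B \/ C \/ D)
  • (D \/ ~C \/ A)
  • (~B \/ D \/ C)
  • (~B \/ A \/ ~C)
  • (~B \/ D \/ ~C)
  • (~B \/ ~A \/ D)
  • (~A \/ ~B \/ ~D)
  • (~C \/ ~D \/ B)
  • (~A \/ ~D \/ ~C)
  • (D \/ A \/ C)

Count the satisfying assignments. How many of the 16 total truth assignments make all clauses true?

2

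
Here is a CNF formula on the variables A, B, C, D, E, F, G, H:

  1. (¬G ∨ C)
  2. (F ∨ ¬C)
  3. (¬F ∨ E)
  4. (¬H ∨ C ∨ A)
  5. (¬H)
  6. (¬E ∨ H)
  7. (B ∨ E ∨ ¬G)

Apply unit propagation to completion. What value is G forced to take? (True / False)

False

(¬H) stands alone — H = False.
(H ∨ ¬E): since H = False, the clause reduces to (¬E). E = False.
(¬F ∨ E) with E = False leaves only ¬F, so F = False.
From (¬C ∨ F) and F = False: C = False.
(C ∨ ¬G): since C = False, the clause reduces to (¬G). G = False.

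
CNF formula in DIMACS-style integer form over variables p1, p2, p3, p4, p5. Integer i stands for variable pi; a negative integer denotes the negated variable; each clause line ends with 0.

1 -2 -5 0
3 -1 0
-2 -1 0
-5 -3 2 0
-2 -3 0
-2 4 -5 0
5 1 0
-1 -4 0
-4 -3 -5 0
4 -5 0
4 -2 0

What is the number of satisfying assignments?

2

The models are:
  p1=0 p2=0 p3=0 p4=1 p5=1
  p1=1 p2=0 p3=1 p4=0 p5=0
Count: 2.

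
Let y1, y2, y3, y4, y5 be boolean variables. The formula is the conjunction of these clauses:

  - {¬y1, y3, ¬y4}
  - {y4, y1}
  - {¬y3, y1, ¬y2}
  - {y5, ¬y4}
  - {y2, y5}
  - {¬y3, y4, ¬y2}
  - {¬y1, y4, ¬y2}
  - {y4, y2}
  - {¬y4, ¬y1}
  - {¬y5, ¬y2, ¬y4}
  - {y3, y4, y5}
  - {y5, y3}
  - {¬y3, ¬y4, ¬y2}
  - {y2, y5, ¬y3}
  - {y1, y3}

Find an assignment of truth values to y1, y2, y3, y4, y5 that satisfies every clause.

Set y1 = False and propagate.
  then y4 is forced to True.
  then y5 is forced to True.
  then y2 is forced to False.
  then y3 is forced to True.
Every clause has at least one true literal under this assignment.

y1=F, y2=F, y3=T, y4=T, y5=T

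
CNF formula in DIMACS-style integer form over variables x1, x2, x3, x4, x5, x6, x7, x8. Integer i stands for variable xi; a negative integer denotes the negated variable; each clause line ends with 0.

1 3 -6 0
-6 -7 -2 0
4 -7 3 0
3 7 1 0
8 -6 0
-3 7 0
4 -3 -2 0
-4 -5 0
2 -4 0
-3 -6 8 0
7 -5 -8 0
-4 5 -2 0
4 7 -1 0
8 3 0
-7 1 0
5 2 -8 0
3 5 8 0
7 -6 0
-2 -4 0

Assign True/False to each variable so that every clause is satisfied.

Branch on x1: take x1 = True.
The remaining clauses are satisfied by x2 = False, x3 = True, x4 = False, x5 = True, x6 = True, x7 = True, x8 = True.

x1=True, x2=False, x3=True, x4=False, x5=True, x6=True, x7=True, x8=True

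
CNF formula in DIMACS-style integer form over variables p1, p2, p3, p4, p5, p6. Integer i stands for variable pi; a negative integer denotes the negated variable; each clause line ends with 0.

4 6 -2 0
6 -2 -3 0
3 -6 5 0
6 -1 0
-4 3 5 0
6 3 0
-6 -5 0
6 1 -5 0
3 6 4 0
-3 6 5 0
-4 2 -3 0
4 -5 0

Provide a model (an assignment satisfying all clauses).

Set p1 = True and propagate.
  then p6 is forced to True.
  then p5 is forced to False.
  then p3 is forced to True.
Branch on p2: take p2 = True.
p4 is now unconstrained; take p4 = False.

p1=T, p2=T, p3=T, p4=F, p5=F, p6=T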